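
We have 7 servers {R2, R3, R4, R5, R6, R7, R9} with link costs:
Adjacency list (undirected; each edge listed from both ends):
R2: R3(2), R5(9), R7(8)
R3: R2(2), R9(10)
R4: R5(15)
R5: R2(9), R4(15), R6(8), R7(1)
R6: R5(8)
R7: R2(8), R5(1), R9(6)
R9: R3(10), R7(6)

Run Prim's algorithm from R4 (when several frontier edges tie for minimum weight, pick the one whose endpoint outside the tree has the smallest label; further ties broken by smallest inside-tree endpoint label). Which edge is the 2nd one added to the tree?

Prim, starting at R4.
Step 1: frontier [R4—R5 15] → take R4—R5 (15); add R5.
Step 2: frontier [R5—R7 1, R5—R6 8, R2—R5 9] → take R5—R7 (1); add R7.
Step 3: frontier [R5—R6 8, R2—R5 9, R7—R9 6, R2—R7 8] → take R7—R9 (6); add R9.
Step 4: frontier [R5—R6 8, R2—R5 9, R2—R7 8, R3—R9 10] → take R2—R7 (8); add R2.
Step 5: frontier [R2—R3 2, R5—R6 8, R3—R9 10] → take R2—R3 (2); add R3.
Step 6: frontier [R5—R6 8] → take R5—R6 (8); add R6.
The 2nd edge added is R5—R7.

R5-R7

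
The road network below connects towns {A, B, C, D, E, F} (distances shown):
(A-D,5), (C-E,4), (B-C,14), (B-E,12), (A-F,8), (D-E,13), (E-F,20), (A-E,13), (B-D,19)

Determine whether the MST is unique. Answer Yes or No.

No

Kruskal's algorithm — process edges by increasing weight (ties by edge label):
C-E (4): add. Components now {A} {B} {C,E} {D} {F}
A-D (5): add. Components now {A,D} {B} {C,E} {F}
A-F (8): add. Components now {A,D,F} {B} {C,E}
B-E (12): add. Components now {A,D,F} {B,C,E}
A-E (13): add. Components now {A,B,C,D,E,F}
Non-tree edge D-E has weight 13, equal to the heaviest edge on its tree cycle — swapping gives another MST of the same weight. Not unique.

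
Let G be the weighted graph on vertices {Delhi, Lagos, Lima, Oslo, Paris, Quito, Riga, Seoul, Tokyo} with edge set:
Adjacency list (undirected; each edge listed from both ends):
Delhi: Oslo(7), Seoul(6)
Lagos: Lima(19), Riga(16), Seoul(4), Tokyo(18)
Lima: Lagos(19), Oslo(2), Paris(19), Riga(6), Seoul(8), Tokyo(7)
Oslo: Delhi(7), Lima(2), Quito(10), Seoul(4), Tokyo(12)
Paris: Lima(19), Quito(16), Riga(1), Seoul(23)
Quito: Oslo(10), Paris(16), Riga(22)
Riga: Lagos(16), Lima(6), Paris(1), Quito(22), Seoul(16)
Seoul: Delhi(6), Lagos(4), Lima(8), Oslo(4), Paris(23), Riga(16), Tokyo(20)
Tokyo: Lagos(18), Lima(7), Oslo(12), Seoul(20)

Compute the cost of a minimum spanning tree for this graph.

40

Grow the tree from Lima using Prim:
Step 1: cheapest edge leaving the tree is Lima—Oslo (2); add Oslo.
Step 2: cheapest edge leaving the tree is Oslo—Seoul (4); add Seoul.
Step 3: cheapest edge leaving the tree is Lagos—Seoul (4); add Lagos.
Step 4: cheapest edge leaving the tree is Delhi—Seoul (6); add Delhi.
Step 5: cheapest edge leaving the tree is Lima—Riga (6); add Riga.
Step 6: cheapest edge leaving the tree is Paris—Riga (1); add Paris.
Step 7: cheapest edge leaving the tree is Lima—Tokyo (7); add Tokyo.
Step 8: cheapest edge leaving the tree is Oslo—Quito (10); add Quito.
MST edges: Lima—Oslo, Oslo—Seoul, Lagos—Seoul, Delhi—Seoul, Lima—Riga, Paris—Riga, Lima—Tokyo, Oslo—Quito; total weight 2+4+4+6+6+1+7+10 = 40.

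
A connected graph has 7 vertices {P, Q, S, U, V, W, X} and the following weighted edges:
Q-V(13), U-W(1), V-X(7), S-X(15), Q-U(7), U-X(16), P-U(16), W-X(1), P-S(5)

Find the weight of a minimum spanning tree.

36

Kruskal's algorithm — process edges by increasing weight (ties by edge label):
U-W (1): add. Components now {P} {X} {S} {U,W} {Q} {V}
W-X (1): add. Components now {P} {U,W,X} {S} {Q} {V}
P-S (5): add. Components now {P,S} {U,W,X} {Q} {V}
Q-U (7): add. Components now {P,S} {Q,U,W,X} {V}
V-X (7): add. Components now {P,S} {Q,U,V,W,X}
Q-V (13): skip — Q and V already connected.
S-X (15): add. Components now {P,Q,S,U,V,W,X}
MST edges: U-W, W-X, P-S, Q-U, V-X, S-X; total weight 1+1+5+7+7+15 = 36.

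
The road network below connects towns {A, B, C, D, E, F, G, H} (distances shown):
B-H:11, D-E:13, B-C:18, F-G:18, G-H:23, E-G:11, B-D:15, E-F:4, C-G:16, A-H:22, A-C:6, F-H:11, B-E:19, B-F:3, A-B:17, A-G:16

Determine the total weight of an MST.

64

Prim's algorithm from G:
Step 1: cheapest edge leaving the tree is E-G (11); add E.
Step 2: cheapest edge leaving the tree is E-F (4); add F.
Step 3: cheapest edge leaving the tree is B-F (3); add B.
Step 4: cheapest edge leaving the tree is B-H (11); add H.
Step 5: cheapest edge leaving the tree is D-E (13); add D.
Step 6: cheapest edge leaving the tree is A-G (16); add A.
Step 7: cheapest edge leaving the tree is A-C (6); add C.
MST edges: E-G, E-F, B-F, B-H, D-E, A-G, A-C; total weight 11+4+3+11+13+16+6 = 64.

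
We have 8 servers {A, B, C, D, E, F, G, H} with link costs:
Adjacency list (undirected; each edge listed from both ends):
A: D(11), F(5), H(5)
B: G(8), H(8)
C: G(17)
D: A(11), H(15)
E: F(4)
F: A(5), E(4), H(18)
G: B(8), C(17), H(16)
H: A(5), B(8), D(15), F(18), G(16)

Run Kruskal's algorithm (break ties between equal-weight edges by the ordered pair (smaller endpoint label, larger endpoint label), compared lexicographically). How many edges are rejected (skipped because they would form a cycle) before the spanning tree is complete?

Kruskal: consider edges lightest-first.
E-F (4): add — endpoints in different components.
A-F (5): add — endpoints in different components.
A-H (5): add — endpoints in different components.
B-G (8): add — endpoints in different components.
B-H (8): add — endpoints in different components.
A-D (11): add — endpoints in different components.
D-H (15): skip — D and H already connected.
G-H (16): skip — G and H already connected.
C-G (17): add — endpoints in different components.
Edges rejected before the tree was complete: 2.

2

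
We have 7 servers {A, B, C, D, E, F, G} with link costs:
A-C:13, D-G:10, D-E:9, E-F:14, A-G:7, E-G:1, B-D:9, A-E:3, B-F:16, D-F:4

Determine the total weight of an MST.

Kruskal: consider edges lightest-first.
E-G (1): add — endpoints in different components.
A-E (3): add — endpoints in different components.
D-F (4): add — endpoints in different components.
A-G (7): skip — A and G already connected.
B-D (9): add — endpoints in different components.
D-E (9): add — endpoints in different components.
D-G (10): skip — D and G already connected.
A-C (13): add — endpoints in different components.
MST edges: E-G, A-E, D-F, B-D, D-E, A-C; total weight 1+3+4+9+9+13 = 39.

39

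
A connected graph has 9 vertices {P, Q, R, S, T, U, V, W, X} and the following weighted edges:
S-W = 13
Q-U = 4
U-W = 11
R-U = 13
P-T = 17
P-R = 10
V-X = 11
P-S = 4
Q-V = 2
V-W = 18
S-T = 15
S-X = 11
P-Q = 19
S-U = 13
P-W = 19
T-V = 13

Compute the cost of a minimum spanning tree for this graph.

66

Sort edges by weight, then run Kruskal:
Q-V (2): add — endpoints in different components.
P-S (4): add — endpoints in different components.
Q-U (4): add — endpoints in different components.
P-R (10): add — endpoints in different components.
S-X (11): add — endpoints in different components.
U-W (11): add — endpoints in different components.
V-X (11): add — endpoints in different components.
R-U (13): skip — U and R already connected.
S-U (13): skip — U and S already connected.
S-W (13): skip — W and S already connected.
T-V (13): add — endpoints in different components.
MST edges: Q-V, P-S, Q-U, P-R, S-X, U-W, V-X, T-V; total weight 2+4+4+10+11+11+11+13 = 66.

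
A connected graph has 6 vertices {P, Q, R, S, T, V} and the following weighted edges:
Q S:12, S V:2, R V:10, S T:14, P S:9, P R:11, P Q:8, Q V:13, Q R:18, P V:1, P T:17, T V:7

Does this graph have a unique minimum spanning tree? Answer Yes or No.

Kruskal: consider edges lightest-first.
P V (1): add. Components now {P,V} {R} {T} {Q} {S}
S V (2): add. Components now {P,S,V} {R} {T} {Q}
T V (7): add. Components now {P,S,T,V} {R} {Q}
P Q (8): add. Components now {P,Q,S,T,V} {R}
P S (9): skip — P and S already connected.
R V (10): add. Components now {P,Q,R,S,T,V}
Every non-tree edge has weight strictly greater than the heaviest edge on the tree path between its endpoints, so the MST is unique.

Yes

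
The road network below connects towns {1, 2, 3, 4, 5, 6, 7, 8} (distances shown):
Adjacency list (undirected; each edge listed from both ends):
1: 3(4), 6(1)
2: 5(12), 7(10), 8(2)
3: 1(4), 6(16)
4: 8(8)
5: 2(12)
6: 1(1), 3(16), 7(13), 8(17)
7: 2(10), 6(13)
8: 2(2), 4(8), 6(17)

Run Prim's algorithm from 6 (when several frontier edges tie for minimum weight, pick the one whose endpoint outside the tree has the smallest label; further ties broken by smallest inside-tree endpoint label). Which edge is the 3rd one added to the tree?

Prim, starting at 6.
Step 1: frontier [1–6 1, 6–7 13, 3–6 16, 6–8 17] → take 1–6 (1); add 1.
Step 2: frontier [1–3 4, 6–7 13, 3–6 16, 6–8 17] → take 1–3 (4); add 3.
Step 3: frontier [6–7 13, 6–8 17] → take 6–7 (13); add 7.
Step 4: frontier [6–8 17, 2–7 10] → take 2–7 (10); add 2.
Step 5: frontier [2–8 2, 2–5 12, 6–8 17] → take 2–8 (2); add 8.
Step 6: frontier [2–5 12, 4–8 8] → take 4–8 (8); add 4.
Step 7: frontier [2–5 12] → take 2–5 (12); add 5.
The 3rd edge added is 6–7.

6-7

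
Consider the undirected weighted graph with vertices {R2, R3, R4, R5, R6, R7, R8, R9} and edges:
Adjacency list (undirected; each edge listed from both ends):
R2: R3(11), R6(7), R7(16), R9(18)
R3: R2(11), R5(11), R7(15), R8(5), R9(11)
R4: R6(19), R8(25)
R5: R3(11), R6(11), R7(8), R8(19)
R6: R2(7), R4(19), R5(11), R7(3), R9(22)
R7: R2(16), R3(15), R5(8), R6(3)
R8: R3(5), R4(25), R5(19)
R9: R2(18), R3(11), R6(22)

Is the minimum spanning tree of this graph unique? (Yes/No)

Kruskal: consider edges lightest-first.
R6—R7 (3): add — endpoints in different components.
R3—R8 (5): add — endpoints in different components.
R2—R6 (7): add — endpoints in different components.
R5—R7 (8): add — endpoints in different components.
R2—R3 (11): add — endpoints in different components.
R3—R5 (11): skip — R3 and R5 already connected.
R3—R9 (11): add — endpoints in different components.
R5—R6 (11): skip — R6 and R5 already connected.
R3—R7 (15): skip — R7 and R3 already connected.
R2—R7 (16): skip — R7 and R2 already connected.
R2—R9 (18): skip — R2 and R9 already connected.
R4—R6 (19): add — endpoints in different components.
Non-tree edge R3—R5 has weight 11, equal to the heaviest edge on its tree cycle — swapping gives another MST of the same weight. Not unique.

No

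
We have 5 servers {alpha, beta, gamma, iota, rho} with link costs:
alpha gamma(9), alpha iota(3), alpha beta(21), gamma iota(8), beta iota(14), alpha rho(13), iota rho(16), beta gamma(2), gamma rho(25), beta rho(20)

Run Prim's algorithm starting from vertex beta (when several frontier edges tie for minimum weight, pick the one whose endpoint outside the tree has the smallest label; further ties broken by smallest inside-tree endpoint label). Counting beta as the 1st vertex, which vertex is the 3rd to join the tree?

iota

Prim, starting at beta.
Step 1: frontier [beta gamma 2, beta iota 14, beta rho 20, alpha beta 21] → take beta gamma (2); add gamma.
Step 2: frontier [beta iota 14, beta rho 20, alpha beta 21, gamma iota 8, alpha gamma 9, gamma rho 25] → take gamma iota (8); add iota.
Step 3: frontier [beta rho 20, alpha beta 21, alpha gamma 9, gamma rho 25, alpha iota 3, iota rho 16] → take alpha iota (3); add alpha.
Step 4: frontier [alpha rho 13, beta rho 20, gamma rho 25, iota rho 16] → take alpha rho (13); add rho.
Vertex order: beta, gamma, iota, alpha, rho. The 3rd vertex is iota.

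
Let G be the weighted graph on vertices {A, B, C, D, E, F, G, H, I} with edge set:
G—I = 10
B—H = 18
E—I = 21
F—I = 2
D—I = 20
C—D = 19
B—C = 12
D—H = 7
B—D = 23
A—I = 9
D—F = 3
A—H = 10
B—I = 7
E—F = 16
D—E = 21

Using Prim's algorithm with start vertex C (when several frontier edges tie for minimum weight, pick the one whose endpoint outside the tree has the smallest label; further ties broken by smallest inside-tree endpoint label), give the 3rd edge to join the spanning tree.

Prim's algorithm from C:
Step 1: cheapest edge leaving the tree is B—C (12); add B.
Step 2: cheapest edge leaving the tree is B—I (7); add I.
Step 3: cheapest edge leaving the tree is F—I (2); add F.
Step 4: cheapest edge leaving the tree is D—F (3); add D.
Step 5: cheapest edge leaving the tree is D—H (7); add H.
Step 6: cheapest edge leaving the tree is A—I (9); add A.
Step 7: cheapest edge leaving the tree is G—I (10); add G.
Step 8: cheapest edge leaving the tree is E—F (16); add E.
The 3rd edge added is F—I.

F-I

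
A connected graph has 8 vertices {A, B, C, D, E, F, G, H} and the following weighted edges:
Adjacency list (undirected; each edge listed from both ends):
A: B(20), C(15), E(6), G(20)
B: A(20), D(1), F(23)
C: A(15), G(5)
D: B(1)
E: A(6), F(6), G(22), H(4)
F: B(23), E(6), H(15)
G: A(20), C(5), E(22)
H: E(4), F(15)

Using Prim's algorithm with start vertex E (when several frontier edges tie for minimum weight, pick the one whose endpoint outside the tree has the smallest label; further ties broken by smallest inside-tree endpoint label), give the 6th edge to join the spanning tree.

A-B

Grow the tree from E using Prim:
Step 1: frontier [E-H 4, A-E 6, E-F 6, E-G 22] → take E-H (4); add H.
Step 2: frontier [A-E 6, E-F 6, E-G 22, F-H 15] → take A-E (6); add A.
Step 3: frontier [A-C 15, A-B 20, A-G 20, E-F 6, E-G 22, F-H 15] → take E-F (6); add F.
Step 4: frontier [A-C 15, A-B 20, A-G 20, E-G 22, B-F 23] → take A-C (15); add C.
Step 5: frontier [A-B 20, A-G 20, C-G 5, E-G 22, B-F 23] → take C-G (5); add G.
Step 6: frontier [A-B 20, B-F 23] → take A-B (20); add B.
Step 7: frontier [B-D 1] → take B-D (1); add D.
The 6th edge added is A-B.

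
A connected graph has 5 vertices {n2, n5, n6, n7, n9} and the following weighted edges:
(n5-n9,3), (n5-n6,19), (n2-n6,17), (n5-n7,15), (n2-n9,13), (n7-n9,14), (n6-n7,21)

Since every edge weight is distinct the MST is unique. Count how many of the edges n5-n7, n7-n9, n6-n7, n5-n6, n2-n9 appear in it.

Sort edges by weight, then run Kruskal:
n5-n9 (3): add. Components now {n5,n9} {n6} {n7} {n2}
n2-n9 (13): add. Components now {n2,n5,n9} {n6} {n7}
n7-n9 (14): add. Components now {n2,n5,n7,n9} {n6}
n5-n7 (15): skip — n5 and n7 already connected.
n2-n6 (17): add. Components now {n2,n5,n6,n7,n9}
MST edge set: {n5-n9, n2-n9, n7-n9, n2-n6}.
Of the listed edges, {n7-n9, n2-n9} are in the MST → 2.

2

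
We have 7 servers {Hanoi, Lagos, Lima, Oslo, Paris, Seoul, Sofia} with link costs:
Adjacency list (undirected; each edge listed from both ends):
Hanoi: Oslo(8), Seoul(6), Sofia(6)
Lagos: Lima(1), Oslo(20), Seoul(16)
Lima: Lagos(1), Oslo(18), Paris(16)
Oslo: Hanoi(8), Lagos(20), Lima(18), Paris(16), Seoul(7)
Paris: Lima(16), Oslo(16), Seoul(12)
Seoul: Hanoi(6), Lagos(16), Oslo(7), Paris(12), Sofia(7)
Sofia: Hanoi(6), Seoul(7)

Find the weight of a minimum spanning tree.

48

Grow the tree from Hanoi using Prim:
Step 1: cheapest edge leaving the tree is Hanoi Seoul (6); add Seoul.
Step 2: cheapest edge leaving the tree is Hanoi Sofia (6); add Sofia.
Step 3: cheapest edge leaving the tree is Oslo Seoul (7); add Oslo.
Step 4: cheapest edge leaving the tree is Paris Seoul (12); add Paris.
Step 5: cheapest edge leaving the tree is Lagos Seoul (16); add Lagos.
Step 6: cheapest edge leaving the tree is Lagos Lima (1); add Lima.
MST edges: Hanoi Seoul, Hanoi Sofia, Oslo Seoul, Paris Seoul, Lagos Seoul, Lagos Lima; total weight 6+6+7+12+16+1 = 48.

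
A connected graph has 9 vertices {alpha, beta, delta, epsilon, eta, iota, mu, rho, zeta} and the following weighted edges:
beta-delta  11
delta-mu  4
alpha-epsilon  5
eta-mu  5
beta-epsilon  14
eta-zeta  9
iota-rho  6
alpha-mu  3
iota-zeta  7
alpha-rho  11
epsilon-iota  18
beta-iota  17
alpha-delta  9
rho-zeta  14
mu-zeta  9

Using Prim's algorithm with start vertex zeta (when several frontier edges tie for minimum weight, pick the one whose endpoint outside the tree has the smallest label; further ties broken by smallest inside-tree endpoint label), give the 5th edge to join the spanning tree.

alpha-mu

Prim, starting at zeta.
Step 1: cheapest edge leaving the tree is iota-zeta (7); add iota.
Step 2: cheapest edge leaving the tree is iota-rho (6); add rho.
Step 3: cheapest edge leaving the tree is eta-zeta (9); add eta.
Step 4: cheapest edge leaving the tree is eta-mu (5); add mu.
Step 5: cheapest edge leaving the tree is alpha-mu (3); add alpha.
Step 6: cheapest edge leaving the tree is delta-mu (4); add delta.
Step 7: cheapest edge leaving the tree is alpha-epsilon (5); add epsilon.
Step 8: cheapest edge leaving the tree is beta-delta (11); add beta.
The 5th edge added is alpha-mu.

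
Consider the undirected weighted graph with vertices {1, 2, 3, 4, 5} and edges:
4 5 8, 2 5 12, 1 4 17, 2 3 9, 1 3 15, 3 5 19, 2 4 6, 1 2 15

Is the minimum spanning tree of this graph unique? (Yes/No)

Kruskal: consider edges lightest-first.
2 4 (6): add — endpoints in different components.
4 5 (8): add — endpoints in different components.
2 3 (9): add — endpoints in different components.
2 5 (12): skip — 2 and 5 already connected.
1 2 (15): add — endpoints in different components.
Non-tree edge 1 3 has weight 15, equal to the heaviest edge on its tree cycle — swapping gives another MST of the same weight. Not unique.

No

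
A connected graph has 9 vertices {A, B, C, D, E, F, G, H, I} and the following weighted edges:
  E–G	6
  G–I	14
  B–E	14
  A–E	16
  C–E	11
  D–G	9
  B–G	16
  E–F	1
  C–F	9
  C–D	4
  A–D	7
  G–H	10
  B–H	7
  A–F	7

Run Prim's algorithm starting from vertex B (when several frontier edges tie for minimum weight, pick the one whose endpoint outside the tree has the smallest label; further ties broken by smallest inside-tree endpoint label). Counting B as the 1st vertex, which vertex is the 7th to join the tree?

Prim's algorithm from B:
Step 1: frontier [B–H 7, B–E 14, B–G 16] → take B–H (7); add H.
Step 2: frontier [B–E 14, B–G 16, G–H 10] → take G–H (10); add G.
Step 3: frontier [B–E 14, E–G 6, D–G 9, G–I 14] → take E–G (6); add E.
Step 4: frontier [E–F 1, C–E 11, A–E 16, D–G 9, G–I 14] → take E–F (1); add F.
Step 5: frontier [C–E 11, A–E 16, A–F 7, C–F 9, D–G 9, G–I 14] → take A–F (7); add A.
Step 6: frontier [A–D 7, C–E 11, C–F 9, D–G 9, G–I 14] → take A–D (7); add D.
Step 7: frontier [C–D 4, C–E 11, C–F 9, G–I 14] → take C–D (4); add C.
Step 8: frontier [G–I 14] → take G–I (14); add I.
Vertex order: B, H, G, E, F, A, D, C, I. The 7th vertex is D.

D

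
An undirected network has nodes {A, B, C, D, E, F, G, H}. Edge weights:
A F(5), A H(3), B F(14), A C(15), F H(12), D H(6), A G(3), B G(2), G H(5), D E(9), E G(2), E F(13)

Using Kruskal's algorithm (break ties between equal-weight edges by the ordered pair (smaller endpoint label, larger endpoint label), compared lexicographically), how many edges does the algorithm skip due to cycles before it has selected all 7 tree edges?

5

Kruskal's algorithm — process edges by increasing weight (ties by edge label):
B G (2): add — endpoints in different components.
E G (2): add — endpoints in different components.
A G (3): add — endpoints in different components.
A H (3): add — endpoints in different components.
A F (5): add — endpoints in different components.
G H (5): skip — G and H already connected.
D H (6): add — endpoints in different components.
D E (9): skip — D and E already connected.
F H (12): skip — F and H already connected.
E F (13): skip — E and F already connected.
B F (14): skip — B and F already connected.
A C (15): add — endpoints in different components.
Edges rejected before the tree was complete: 5.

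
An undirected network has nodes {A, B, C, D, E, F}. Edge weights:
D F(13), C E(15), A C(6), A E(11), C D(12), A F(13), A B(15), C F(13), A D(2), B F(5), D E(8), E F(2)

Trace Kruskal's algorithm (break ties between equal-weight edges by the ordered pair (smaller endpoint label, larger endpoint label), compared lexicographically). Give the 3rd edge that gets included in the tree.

Kruskal: consider edges lightest-first.
A D (2): add. Components now {A,D} {B} {C} {E} {F}
E F (2): add. Components now {A,D} {B} {C} {E,F}
B F (5): add. Components now {A,D} {B,E,F} {C}
A C (6): add. Components now {A,C,D} {B,E,F}
D E (8): add. Components now {A,B,C,D,E,F}
The 3rd edge added is B F.

B-F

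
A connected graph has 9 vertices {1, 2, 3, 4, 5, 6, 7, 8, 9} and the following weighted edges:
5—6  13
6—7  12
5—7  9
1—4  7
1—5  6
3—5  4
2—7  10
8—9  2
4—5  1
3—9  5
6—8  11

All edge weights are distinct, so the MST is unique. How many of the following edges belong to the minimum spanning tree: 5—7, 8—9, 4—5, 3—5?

Kruskal's algorithm — process edges by increasing weight (ties by edge label):
4—5 (1): add — endpoints in different components.
8—9 (2): add — endpoints in different components.
3—5 (4): add — endpoints in different components.
3—9 (5): add — endpoints in different components.
1—5 (6): add — endpoints in different components.
1—4 (7): skip — 1 and 4 already connected.
5—7 (9): add — endpoints in different components.
2—7 (10): add — endpoints in different components.
6—8 (11): add — endpoints in different components.
MST edge set: {4—5, 8—9, 3—5, 3—9, 1—5, 5—7, 2—7, 6—8}.
Of the listed edges, {5—7, 8—9, 4—5, 3—5} are in the MST → 4.

4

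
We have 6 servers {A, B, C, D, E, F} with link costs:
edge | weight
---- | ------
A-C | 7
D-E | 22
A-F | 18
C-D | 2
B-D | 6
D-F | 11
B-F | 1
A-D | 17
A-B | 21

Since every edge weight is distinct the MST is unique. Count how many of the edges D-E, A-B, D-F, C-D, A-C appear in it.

Kruskal's algorithm — process edges by increasing weight (ties by edge label):
B-F (1): add — endpoints in different components.
C-D (2): add — endpoints in different components.
B-D (6): add — endpoints in different components.
A-C (7): add — endpoints in different components.
D-F (11): skip — D and F already connected.
A-D (17): skip — A and D already connected.
A-F (18): skip — A and F already connected.
A-B (21): skip — A and B already connected.
D-E (22): add — endpoints in different components.
MST edge set: {B-F, C-D, B-D, A-C, D-E}.
Of the listed edges, {D-E, C-D, A-C} are in the MST → 3.

3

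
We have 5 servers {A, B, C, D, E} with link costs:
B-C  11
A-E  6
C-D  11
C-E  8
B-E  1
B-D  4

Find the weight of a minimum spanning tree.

19

Prim's algorithm from C:
Step 1: frontier [C-E 8, B-C 11, C-D 11] → take C-E (8); add E.
Step 2: frontier [B-C 11, C-D 11, B-E 1, A-E 6] → take B-E (1); add B.
Step 3: frontier [B-D 4, C-D 11, A-E 6] → take B-D (4); add D.
Step 4: frontier [A-E 6] → take A-E (6); add A.
MST edges: C-E, B-E, B-D, A-E; total weight 8+1+4+6 = 19.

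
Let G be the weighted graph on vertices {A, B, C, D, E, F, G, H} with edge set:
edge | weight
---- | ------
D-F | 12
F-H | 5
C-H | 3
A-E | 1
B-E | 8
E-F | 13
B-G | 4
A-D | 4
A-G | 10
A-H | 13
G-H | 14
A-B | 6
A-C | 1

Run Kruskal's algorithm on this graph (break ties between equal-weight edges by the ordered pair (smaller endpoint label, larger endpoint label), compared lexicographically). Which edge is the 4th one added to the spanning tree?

A-D

Kruskal's algorithm — process edges by increasing weight (ties by edge label):
A-C (1): add — endpoints in different components.
A-E (1): add — endpoints in different components.
C-H (3): add — endpoints in different components.
A-D (4): add — endpoints in different components.
B-G (4): add — endpoints in different components.
F-H (5): add — endpoints in different components.
A-B (6): add — endpoints in different components.
The 4th edge added is A-D.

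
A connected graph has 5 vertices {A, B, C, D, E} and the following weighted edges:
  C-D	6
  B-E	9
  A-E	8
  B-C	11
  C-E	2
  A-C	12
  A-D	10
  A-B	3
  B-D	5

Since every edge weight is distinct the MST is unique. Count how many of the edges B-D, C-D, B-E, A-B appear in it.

3

Kruskal's algorithm — process edges by increasing weight (ties by edge label):
C-E (2): add. Components now {A} {B} {C,E} {D}
A-B (3): add. Components now {A,B} {C,E} {D}
B-D (5): add. Components now {A,B,D} {C,E}
C-D (6): add. Components now {A,B,C,D,E}
MST edge set: {C-E, A-B, B-D, C-D}.
Of the listed edges, {B-D, C-D, A-B} are in the MST → 3.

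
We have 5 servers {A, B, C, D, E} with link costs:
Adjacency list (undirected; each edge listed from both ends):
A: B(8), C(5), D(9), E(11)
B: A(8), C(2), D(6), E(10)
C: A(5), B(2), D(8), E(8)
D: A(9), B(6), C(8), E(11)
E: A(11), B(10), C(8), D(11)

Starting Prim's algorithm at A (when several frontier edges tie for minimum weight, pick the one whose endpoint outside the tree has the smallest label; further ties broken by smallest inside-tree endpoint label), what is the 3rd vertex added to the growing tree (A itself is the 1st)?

B

Prim, starting at A.
Step 1: frontier [A–C 5, A–B 8, A–D 9, A–E 11] → take A–C (5); add C.
Step 2: frontier [A–B 8, A–D 9, A–E 11, B–C 2, C–D 8, C–E 8] → take B–C (2); add B.
Step 3: frontier [A–D 9, A–E 11, B–D 6, B–E 10, C–D 8, C–E 8] → take B–D (6); add D.
Step 4: frontier [A–E 11, B–E 10, C–E 8, D–E 11] → take C–E (8); add E.
Vertex order: A, C, B, D, E. The 3rd vertex is B.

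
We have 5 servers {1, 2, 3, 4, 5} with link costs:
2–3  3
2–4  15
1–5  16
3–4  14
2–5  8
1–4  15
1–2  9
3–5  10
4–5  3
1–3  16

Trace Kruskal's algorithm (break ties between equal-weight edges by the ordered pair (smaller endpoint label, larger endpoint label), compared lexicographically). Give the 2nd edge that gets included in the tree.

4-5

Kruskal: consider edges lightest-first.
2–3 (3): add. Components now {1} {2,3} {4} {5}
4–5 (3): add. Components now {1} {2,3} {4,5}
2–5 (8): add. Components now {1} {2,3,4,5}
1–2 (9): add. Components now {1,2,3,4,5}
The 2nd edge added is 4–5.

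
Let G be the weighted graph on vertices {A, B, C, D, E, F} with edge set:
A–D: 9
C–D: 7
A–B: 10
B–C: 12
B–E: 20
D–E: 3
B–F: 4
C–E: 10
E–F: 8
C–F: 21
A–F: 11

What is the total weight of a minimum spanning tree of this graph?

31

Prim's algorithm from B:
Step 1: cheapest edge leaving the tree is B–F (4); add F.
Step 2: cheapest edge leaving the tree is E–F (8); add E.
Step 3: cheapest edge leaving the tree is D–E (3); add D.
Step 4: cheapest edge leaving the tree is C–D (7); add C.
Step 5: cheapest edge leaving the tree is A–D (9); add A.
MST edges: B–F, E–F, D–E, C–D, A–D; total weight 4+8+3+7+9 = 31.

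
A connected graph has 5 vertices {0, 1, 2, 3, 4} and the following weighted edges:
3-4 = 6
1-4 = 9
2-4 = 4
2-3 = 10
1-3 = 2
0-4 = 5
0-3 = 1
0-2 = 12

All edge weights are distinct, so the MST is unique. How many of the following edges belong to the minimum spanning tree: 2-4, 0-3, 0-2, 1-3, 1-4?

Sort edges by weight, then run Kruskal:
0-3 (1): add. Components now {0,3} {1} {2} {4}
1-3 (2): add. Components now {0,1,3} {2} {4}
2-4 (4): add. Components now {0,1,3} {2,4}
0-4 (5): add. Components now {0,1,2,3,4}
MST edge set: {0-3, 1-3, 2-4, 0-4}.
Of the listed edges, {2-4, 0-3, 1-3} are in the MST → 3.

3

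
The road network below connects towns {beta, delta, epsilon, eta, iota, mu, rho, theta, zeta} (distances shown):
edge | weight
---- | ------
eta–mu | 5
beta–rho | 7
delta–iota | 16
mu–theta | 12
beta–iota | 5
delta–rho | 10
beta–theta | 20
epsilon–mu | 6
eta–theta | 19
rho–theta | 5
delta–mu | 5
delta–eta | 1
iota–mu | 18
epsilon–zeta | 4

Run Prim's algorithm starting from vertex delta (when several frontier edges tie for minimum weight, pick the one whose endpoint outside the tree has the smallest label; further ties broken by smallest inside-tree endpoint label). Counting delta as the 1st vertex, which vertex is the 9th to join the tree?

iota

Grow the tree from delta using Prim:
Step 1: cheapest edge leaving the tree is delta–eta (1); add eta.
Step 2: cheapest edge leaving the tree is delta–mu (5); add mu.
Step 3: cheapest edge leaving the tree is epsilon–mu (6); add epsilon.
Step 4: cheapest edge leaving the tree is epsilon–zeta (4); add zeta.
Step 5: cheapest edge leaving the tree is delta–rho (10); add rho.
Step 6: cheapest edge leaving the tree is rho–theta (5); add theta.
Step 7: cheapest edge leaving the tree is beta–rho (7); add beta.
Step 8: cheapest edge leaving the tree is beta–iota (5); add iota.
Vertex order: delta, eta, mu, epsilon, zeta, rho, theta, beta, iota. The 9th vertex is iota.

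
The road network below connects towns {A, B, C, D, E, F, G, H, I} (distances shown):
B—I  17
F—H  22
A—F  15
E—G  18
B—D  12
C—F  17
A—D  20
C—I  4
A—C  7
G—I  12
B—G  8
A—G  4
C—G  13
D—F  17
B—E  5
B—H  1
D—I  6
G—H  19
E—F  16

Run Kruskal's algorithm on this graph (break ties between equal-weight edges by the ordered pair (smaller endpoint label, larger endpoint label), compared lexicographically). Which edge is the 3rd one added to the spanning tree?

Kruskal's algorithm — process edges by increasing weight (ties by edge label):
B—H (1): add — endpoints in different components.
A—G (4): add — endpoints in different components.
C—I (4): add — endpoints in different components.
B—E (5): add — endpoints in different components.
D—I (6): add — endpoints in different components.
A—C (7): add — endpoints in different components.
B—G (8): add — endpoints in different components.
B—D (12): skip — B and D already connected.
G—I (12): skip — G and I already connected.
C—G (13): skip — C and G already connected.
A—F (15): add — endpoints in different components.
The 3rd edge added is C—I.

C-I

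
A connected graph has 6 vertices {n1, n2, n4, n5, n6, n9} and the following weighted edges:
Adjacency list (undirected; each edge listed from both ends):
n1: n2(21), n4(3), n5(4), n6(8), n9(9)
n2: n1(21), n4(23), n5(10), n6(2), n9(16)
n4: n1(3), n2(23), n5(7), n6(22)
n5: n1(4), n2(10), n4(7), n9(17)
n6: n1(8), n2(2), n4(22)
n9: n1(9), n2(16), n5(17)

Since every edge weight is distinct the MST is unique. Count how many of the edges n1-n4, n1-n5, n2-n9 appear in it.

2

Kruskal's algorithm — process edges by increasing weight (ties by edge label):
n2-n6 (2): add. Components now {n5} {n2,n6} {n4} {n1} {n9}
n1-n4 (3): add. Components now {n5} {n2,n6} {n1,n4} {n9}
n1-n5 (4): add. Components now {n1,n4,n5} {n2,n6} {n9}
n4-n5 (7): skip — n5 and n4 already connected.
n1-n6 (8): add. Components now {n1,n2,n4,n5,n6} {n9}
n1-n9 (9): add. Components now {n1,n2,n4,n5,n6,n9}
MST edge set: {n2-n6, n1-n4, n1-n5, n1-n6, n1-n9}.
Of the listed edges, {n1-n4, n1-n5} are in the MST → 2.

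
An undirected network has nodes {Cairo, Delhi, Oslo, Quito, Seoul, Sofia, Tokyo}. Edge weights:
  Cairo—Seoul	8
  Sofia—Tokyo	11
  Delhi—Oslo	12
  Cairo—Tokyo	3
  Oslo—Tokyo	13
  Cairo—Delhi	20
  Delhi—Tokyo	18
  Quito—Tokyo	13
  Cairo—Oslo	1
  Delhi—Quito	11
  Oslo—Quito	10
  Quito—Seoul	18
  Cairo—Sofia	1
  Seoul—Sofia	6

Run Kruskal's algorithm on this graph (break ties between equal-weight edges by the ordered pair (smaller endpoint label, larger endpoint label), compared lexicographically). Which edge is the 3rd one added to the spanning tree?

Kruskal: consider edges lightest-first.
Cairo—Oslo (1): add — endpoints in different components.
Cairo—Sofia (1): add — endpoints in different components.
Cairo—Tokyo (3): add — endpoints in different components.
Seoul—Sofia (6): add — endpoints in different components.
Cairo—Seoul (8): skip — Cairo and Seoul already connected.
Oslo—Quito (10): add — endpoints in different components.
Delhi—Quito (11): add — endpoints in different components.
The 3rd edge added is Cairo—Tokyo.

Cairo-Tokyo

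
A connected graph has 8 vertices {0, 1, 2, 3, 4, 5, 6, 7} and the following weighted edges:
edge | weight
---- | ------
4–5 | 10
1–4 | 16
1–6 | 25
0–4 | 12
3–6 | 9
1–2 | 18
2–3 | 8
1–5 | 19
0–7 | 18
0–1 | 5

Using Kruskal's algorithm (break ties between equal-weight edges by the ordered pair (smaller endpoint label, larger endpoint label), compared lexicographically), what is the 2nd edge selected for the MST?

Sort edges by weight, then run Kruskal:
0–1 (5): add — endpoints in different components.
2–3 (8): add — endpoints in different components.
3–6 (9): add — endpoints in different components.
4–5 (10): add — endpoints in different components.
0–4 (12): add — endpoints in different components.
1–4 (16): skip — 1 and 4 already connected.
0–7 (18): add — endpoints in different components.
1–2 (18): add — endpoints in different components.
The 2nd edge added is 2–3.

2-3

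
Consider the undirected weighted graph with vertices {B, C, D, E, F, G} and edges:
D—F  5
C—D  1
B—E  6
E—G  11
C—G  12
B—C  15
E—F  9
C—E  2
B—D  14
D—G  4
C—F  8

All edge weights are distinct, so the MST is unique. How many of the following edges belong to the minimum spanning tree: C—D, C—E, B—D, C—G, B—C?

2

Kruskal: consider edges lightest-first.
C—D (1): add — endpoints in different components.
C—E (2): add — endpoints in different components.
D—G (4): add — endpoints in different components.
D—F (5): add — endpoints in different components.
B—E (6): add — endpoints in different components.
MST edge set: {C—D, C—E, D—G, D—F, B—E}.
Of the listed edges, {C—D, C—E} are in the MST → 2.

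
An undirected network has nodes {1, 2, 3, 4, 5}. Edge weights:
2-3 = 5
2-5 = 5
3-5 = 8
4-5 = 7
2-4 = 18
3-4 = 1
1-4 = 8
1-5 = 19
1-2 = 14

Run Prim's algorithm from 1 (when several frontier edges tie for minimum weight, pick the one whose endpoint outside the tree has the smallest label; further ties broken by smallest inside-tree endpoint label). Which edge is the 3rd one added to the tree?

2-3

Prim, starting at 1.
Step 1: frontier [1-4 8, 1-2 14, 1-5 19] → take 1-4 (8); add 4.
Step 2: frontier [1-2 14, 1-5 19, 3-4 1, 4-5 7, 2-4 18] → take 3-4 (1); add 3.
Step 3: frontier [1-2 14, 1-5 19, 2-3 5, 3-5 8, 4-5 7, 2-4 18] → take 2-3 (5); add 2.
Step 4: frontier [1-5 19, 2-5 5, 3-5 8, 4-5 7] → take 2-5 (5); add 5.
The 3rd edge added is 2-3.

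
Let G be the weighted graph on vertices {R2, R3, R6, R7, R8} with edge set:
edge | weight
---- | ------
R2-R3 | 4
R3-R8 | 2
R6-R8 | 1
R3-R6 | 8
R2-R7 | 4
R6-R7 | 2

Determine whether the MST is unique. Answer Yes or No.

No

Kruskal: consider edges lightest-first.
R6-R8 (1): add. Components now {R6,R8} {R7} {R3} {R2}
R3-R8 (2): add. Components now {R3,R6,R8} {R7} {R2}
R6-R7 (2): add. Components now {R3,R6,R7,R8} {R2}
R2-R3 (4): add. Components now {R2,R3,R6,R7,R8}
Non-tree edge R2-R7 has weight 4, equal to the heaviest edge on its tree cycle — swapping gives another MST of the same weight. Not unique.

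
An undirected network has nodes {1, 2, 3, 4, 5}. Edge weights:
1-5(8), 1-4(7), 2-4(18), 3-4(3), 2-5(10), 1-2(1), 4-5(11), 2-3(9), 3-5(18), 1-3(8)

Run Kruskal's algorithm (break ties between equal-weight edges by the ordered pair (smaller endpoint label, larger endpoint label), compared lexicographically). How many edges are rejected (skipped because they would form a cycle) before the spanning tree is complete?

1

Kruskal's algorithm — process edges by increasing weight (ties by edge label):
1-2 (1): add — endpoints in different components.
3-4 (3): add — endpoints in different components.
1-4 (7): add — endpoints in different components.
1-3 (8): skip — 1 and 3 already connected.
1-5 (8): add — endpoints in different components.
Edges rejected before the tree was complete: 1.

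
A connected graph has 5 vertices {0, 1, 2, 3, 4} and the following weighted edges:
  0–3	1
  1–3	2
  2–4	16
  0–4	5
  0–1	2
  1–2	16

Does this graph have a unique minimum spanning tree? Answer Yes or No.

Kruskal: consider edges lightest-first.
0–3 (1): add — endpoints in different components.
0–1 (2): add — endpoints in different components.
1–3 (2): skip — 1 and 3 already connected.
0–4 (5): add — endpoints in different components.
1–2 (16): add — endpoints in different components.
Non-tree edge 1–3 has weight 2, equal to the heaviest edge on its tree cycle — swapping gives another MST of the same weight. Not unique.

No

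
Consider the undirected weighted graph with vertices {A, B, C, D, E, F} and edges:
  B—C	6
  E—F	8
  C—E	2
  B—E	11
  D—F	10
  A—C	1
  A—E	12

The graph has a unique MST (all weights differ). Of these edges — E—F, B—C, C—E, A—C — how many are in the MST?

4

Kruskal's algorithm — process edges by increasing weight (ties by edge label):
A—C (1): add — endpoints in different components.
C—E (2): add — endpoints in different components.
B—C (6): add — endpoints in different components.
E—F (8): add — endpoints in different components.
D—F (10): add — endpoints in different components.
MST edge set: {A—C, C—E, B—C, E—F, D—F}.
Of the listed edges, {E—F, B—C, C—E, A—C} are in the MST → 4.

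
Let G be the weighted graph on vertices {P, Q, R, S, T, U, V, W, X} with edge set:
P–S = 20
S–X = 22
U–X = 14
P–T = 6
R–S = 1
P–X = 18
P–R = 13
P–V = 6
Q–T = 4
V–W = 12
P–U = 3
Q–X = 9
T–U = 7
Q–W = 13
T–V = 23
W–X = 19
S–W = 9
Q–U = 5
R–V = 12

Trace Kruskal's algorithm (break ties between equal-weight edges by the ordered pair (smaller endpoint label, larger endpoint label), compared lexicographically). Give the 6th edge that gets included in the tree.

Kruskal's algorithm — process edges by increasing weight (ties by edge label):
R–S (1): add — endpoints in different components.
P–U (3): add — endpoints in different components.
Q–T (4): add — endpoints in different components.
Q–U (5): add — endpoints in different components.
P–T (6): skip — T and P already connected.
P–V (6): add — endpoints in different components.
T–U (7): skip — T and U already connected.
Q–X (9): add — endpoints in different components.
S–W (9): add — endpoints in different components.
R–V (12): add — endpoints in different components.
The 6th edge added is Q–X.

Q-X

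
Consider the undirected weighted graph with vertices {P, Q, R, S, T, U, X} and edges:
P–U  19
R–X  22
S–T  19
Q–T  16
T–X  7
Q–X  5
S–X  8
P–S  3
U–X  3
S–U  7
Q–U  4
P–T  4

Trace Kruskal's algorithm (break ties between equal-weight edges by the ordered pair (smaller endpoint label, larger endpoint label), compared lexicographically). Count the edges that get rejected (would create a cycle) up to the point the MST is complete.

Kruskal's algorithm — process edges by increasing weight (ties by edge label):
P–S (3): add — endpoints in different components.
U–X (3): add — endpoints in different components.
P–T (4): add — endpoints in different components.
Q–U (4): add — endpoints in different components.
Q–X (5): skip — Q and X already connected.
S–U (7): add — endpoints in different components.
T–X (7): skip — T and X already connected.
S–X (8): skip — X and S already connected.
Q–T (16): skip — Q and T already connected.
P–U (19): skip — U and P already connected.
S–T (19): skip — T and S already connected.
R–X (22): add — endpoints in different components.
Edges rejected before the tree was complete: 6.

6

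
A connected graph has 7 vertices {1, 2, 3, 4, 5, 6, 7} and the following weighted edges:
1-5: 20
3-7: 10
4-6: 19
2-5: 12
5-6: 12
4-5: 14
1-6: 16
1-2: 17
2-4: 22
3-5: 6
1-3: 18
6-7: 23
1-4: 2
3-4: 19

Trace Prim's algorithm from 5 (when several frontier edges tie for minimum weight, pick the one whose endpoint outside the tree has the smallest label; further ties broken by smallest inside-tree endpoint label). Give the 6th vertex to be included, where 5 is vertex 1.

Prim, starting at 5.
Step 1: cheapest edge leaving the tree is 3-5 (6); add 3.
Step 2: cheapest edge leaving the tree is 3-7 (10); add 7.
Step 3: cheapest edge leaving the tree is 2-5 (12); add 2.
Step 4: cheapest edge leaving the tree is 5-6 (12); add 6.
Step 5: cheapest edge leaving the tree is 4-5 (14); add 4.
Step 6: cheapest edge leaving the tree is 1-4 (2); add 1.
Vertex order: 5, 3, 7, 2, 6, 4, 1. The 6th vertex is 4.

4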